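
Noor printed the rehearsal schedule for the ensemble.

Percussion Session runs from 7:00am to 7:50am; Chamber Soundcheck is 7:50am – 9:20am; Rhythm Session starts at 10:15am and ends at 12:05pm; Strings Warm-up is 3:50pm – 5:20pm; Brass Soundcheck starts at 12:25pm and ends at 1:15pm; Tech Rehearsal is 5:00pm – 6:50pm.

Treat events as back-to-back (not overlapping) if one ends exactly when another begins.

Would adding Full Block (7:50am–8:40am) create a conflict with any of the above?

Percussion Session: ends 7:50am at or before Full Block starts 7:50am → clear.
Chamber Soundcheck: starts 7:50am before Full Block ends 8:40am, and ends 9:20am after Full Block starts 7:50am → overlap.
Rhythm Session: starts 10:15am at or after Full Block ends 8:40am → clear.
Brass Soundcheck: starts 12:25pm at or after Full Block ends 8:40am → clear.
Strings Warm-up: starts 3:50pm at or after Full Block ends 8:40am → clear.
Tech Rehearsal: starts 5:00pm at or after Full Block ends 8:40am → clear.
Full Block overlaps Chamber Soundcheck.

Yes — it overlaps Chamber Soundcheck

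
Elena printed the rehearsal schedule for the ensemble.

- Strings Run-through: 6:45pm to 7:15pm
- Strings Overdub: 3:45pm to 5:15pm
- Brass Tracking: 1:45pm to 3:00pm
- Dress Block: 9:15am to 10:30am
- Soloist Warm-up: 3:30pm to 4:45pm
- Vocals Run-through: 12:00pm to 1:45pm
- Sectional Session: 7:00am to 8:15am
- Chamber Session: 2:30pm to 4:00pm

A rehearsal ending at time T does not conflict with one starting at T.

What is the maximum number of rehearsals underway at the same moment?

Sweep the timeline, counting +1 at each start and −1 at each end (ends before starts at a tie):
7:00am start Sectional Session → 1
8:15am end Sectional Session → 0
9:15am start Dress Block → 1
10:30am end Dress Block → 0
12:00pm start Vocals Run-through → 1
1:45pm end Vocals Run-through → 0
1:45pm start Brass Tracking → 1
2:30pm start Chamber Session → 2
3:00pm end Brass Tracking → 1
3:30pm start Soloist Warm-up → 2
3:45pm start Strings Overdub → 3
4:00pm end Chamber Session → 2
4:45pm end Soloist Warm-up → 1
5:15pm end Strings Overdub → 0
6:45pm start Strings Run-through → 1
7:15pm end Strings Run-through → 0
Peak is 3, at 3:45pm (Chamber Session, Soloist Warm-up, Strings Overdub).

3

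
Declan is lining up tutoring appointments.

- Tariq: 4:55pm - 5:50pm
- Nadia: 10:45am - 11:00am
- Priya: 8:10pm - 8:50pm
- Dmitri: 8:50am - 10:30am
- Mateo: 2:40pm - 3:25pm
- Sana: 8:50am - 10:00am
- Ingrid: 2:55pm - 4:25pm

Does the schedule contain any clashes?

Sorted by start: Dmitri, Sana, Nadia, Mateo, Ingrid, Tariq, Priya.
Sana starts before Dmitri ends → Dmitri and Sana overlap.
That's a conflict, so the schedule is not conflict-free.

Yes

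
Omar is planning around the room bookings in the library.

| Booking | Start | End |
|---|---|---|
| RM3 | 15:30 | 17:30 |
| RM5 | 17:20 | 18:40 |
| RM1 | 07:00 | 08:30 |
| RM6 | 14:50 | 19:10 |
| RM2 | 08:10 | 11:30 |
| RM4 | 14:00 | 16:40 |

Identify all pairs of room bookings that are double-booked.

RM1 & RM2, RM3 & RM4, RM3 & RM5, RM3 & RM6, RM4 & RM6, RM5 & RM6

Check each pair: they overlap iff neither finishes before the other starts.
Sorted by start: RM1, RM2, RM4, RM6, RM3, RM5.
RM2 starts before RM1 ends → RM1 and RM2 overlap.
RM4 starts after RM1 ends, so nothing later overlaps RM1 either.
RM4 starts after RM2 ends, so nothing later overlaps RM2 either.
RM6 starts before RM4 ends → RM4 and RM6 overlap.
RM3 starts before RM4 ends → RM4 and RM3 overlap.
RM5 starts after RM4 ends.
RM3 starts before RM6 ends → RM6 and RM3 overlap.
RM5 starts before RM6 ends → RM6 and RM5 overlap.
RM5 starts before RM3 ends → RM3 and RM5 overlap.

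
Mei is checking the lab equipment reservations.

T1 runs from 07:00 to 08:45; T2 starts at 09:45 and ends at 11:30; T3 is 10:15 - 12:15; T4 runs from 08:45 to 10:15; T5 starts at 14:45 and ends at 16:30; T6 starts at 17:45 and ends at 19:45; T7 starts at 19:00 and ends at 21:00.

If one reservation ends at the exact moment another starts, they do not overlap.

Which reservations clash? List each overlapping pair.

Check each pair: they overlap iff neither finishes before the other starts.
Sorted by start: T1, T4, T2, T3, T5, T6, T7.
T4 starts exactly when T1 ends (back-to-back, no overlap), so T1 has no further overlaps.
T2 starts before T4 ends → T4 and T2 overlap.
T3 starts exactly when T4 ends (back-to-back, no overlap), so T4 has no further overlaps.
T3 starts before T2 ends → T2 and T3 overlap.
T5 starts after T2 ends, so T2 has no further overlaps.
T5 starts after T3 ends, so T3 has no further overlaps.
T6 starts after T5 ends, so T5 has no further overlaps.
T7 starts before T6 ends → T6 and T7 overlap.

T2 & T3, T2 & T4, T6 & T7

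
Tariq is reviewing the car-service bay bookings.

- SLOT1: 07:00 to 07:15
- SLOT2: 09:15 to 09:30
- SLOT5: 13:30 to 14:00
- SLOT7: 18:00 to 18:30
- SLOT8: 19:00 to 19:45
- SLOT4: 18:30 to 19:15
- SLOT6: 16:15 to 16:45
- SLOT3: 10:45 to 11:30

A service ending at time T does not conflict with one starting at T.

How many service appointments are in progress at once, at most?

2

Sort all start/end points and keep a running count:
07:00 start SLOT1 → 1
07:15 end SLOT1 → 0
09:15 start SLOT2 → 1
09:30 end SLOT2 → 0
10:45 start SLOT3 → 1
11:30 end SLOT3 → 0
13:30 start SLOT5 → 1
14:00 end SLOT5 → 0
16:15 start SLOT6 → 1
16:45 end SLOT6 → 0
18:00 start SLOT7 → 1
18:30 end SLOT7 → 0
18:30 start SLOT4 → 1
19:00 start SLOT8 → 2
19:15 end SLOT4 → 1
19:45 end SLOT8 → 0
Peak is 2, at 19:00 (SLOT4, SLOT8).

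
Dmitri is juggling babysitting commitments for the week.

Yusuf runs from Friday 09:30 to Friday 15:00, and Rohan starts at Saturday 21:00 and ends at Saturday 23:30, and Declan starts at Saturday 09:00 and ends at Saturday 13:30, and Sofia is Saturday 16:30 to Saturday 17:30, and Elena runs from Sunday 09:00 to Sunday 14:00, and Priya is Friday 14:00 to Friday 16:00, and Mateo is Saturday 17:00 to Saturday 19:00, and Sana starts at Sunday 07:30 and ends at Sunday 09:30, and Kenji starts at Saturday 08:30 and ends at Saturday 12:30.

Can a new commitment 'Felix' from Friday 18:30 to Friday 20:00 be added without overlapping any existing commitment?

Yusuf: ends Friday 15:00 at or before Felix starts Friday 18:30 → clear.
Priya: ends Friday 16:00 at or before Felix starts Friday 18:30 → clear.
Kenji: starts Saturday 08:30 at or after Felix ends Friday 20:00 → clear.
Declan: starts Saturday 09:00 at or after Felix ends Friday 20:00 → clear.
Sofia: starts Saturday 16:30 at or after Felix ends Friday 20:00 → clear.
Mateo: starts Saturday 17:00 at or after Felix ends Friday 20:00 → clear.
Rohan: starts Saturday 21:00 at or after Felix ends Friday 20:00 → clear.
Sana: starts Sunday 07:30 at or after Felix ends Friday 20:00 → clear.
Elena: starts Sunday 09:00 at or after Felix ends Friday 20:00 → clear.

Yes — the slot is free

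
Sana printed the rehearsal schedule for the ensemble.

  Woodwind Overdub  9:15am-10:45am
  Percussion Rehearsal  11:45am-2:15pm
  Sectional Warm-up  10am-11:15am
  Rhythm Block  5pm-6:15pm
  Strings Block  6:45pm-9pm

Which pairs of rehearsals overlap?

Sectional Warm-up & Woodwind Overdub

Sorted by start: Woodwind Overdub, Sectional Warm-up, Percussion Rehearsal, Rhythm Block, Strings Block.
Sectional Warm-up starts before Woodwind Overdub ends → Woodwind Overdub and Sectional Warm-up overlap.
Percussion Rehearsal starts after Woodwind Overdub ends, so Woodwind Overdub has no further overlaps.
Percussion Rehearsal starts after Sectional Warm-up ends, so Sectional Warm-up has no further overlaps.
Rhythm Block starts after Percussion Rehearsal ends, so Percussion Rehearsal has no further overlaps.
Strings Block starts after Rhythm Block ends.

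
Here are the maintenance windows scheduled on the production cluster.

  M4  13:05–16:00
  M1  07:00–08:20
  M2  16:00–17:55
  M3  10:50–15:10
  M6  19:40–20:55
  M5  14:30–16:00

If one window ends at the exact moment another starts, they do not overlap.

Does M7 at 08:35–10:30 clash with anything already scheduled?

No — it doesn't clash with anything

M1: ends 08:20 at or before M7 starts 08:35 → clear.
M3: starts 10:50 at or after M7 ends 10:30 → clear.
M4: starts 13:05 at or after M7 ends 10:30 → clear.
M5: starts 14:30 at or after M7 ends 10:30 → clear.
M2: starts 16:00 at or after M7 ends 10:30 → clear.
M6: starts 19:40 at or after M7 ends 10:30 → clear.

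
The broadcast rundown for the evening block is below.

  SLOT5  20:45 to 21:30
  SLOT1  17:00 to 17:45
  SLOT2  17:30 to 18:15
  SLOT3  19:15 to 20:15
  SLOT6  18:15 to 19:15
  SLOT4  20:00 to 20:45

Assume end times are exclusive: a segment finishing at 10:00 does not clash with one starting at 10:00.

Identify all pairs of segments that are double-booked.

Sorted by start: SLOT1, SLOT2, SLOT6, SLOT3, SLOT4, SLOT5.
SLOT2 starts before SLOT1 ends → SLOT1 and SLOT2 overlap.
SLOT6 starts after SLOT1 ends, so SLOT1 has no further overlaps.
SLOT6 starts exactly when SLOT2 ends (back-to-back, no overlap), so SLOT2 has no further overlaps.
SLOT3 starts exactly when SLOT6 ends (back-to-back, no overlap), so SLOT6 has no further overlaps.
SLOT4 starts before SLOT3 ends → SLOT3 and SLOT4 overlap.
SLOT5 starts after SLOT3 ends.
SLOT5 starts exactly when SLOT4 ends (back-to-back, no overlap).

SLOT1 & SLOT2, SLOT3 & SLOT4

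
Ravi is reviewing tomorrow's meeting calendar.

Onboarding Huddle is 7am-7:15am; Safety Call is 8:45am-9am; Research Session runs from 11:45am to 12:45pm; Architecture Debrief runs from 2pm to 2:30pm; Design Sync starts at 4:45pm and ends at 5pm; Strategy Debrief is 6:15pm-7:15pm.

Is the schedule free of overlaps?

Yes

Check each pair: they overlap iff neither finishes before the other starts.
Sorted by start: Onboarding Huddle, Safety Call, Research Session, Architecture Debrief, Design Sync, Strategy Debrief.
Safety Call starts after Onboarding Huddle ends; Onboarding Huddle is clear from here.
Research Session starts after Safety Call ends; Safety Call is clear from here.
Architecture Debrief starts after Research Session ends; Research Session is clear from here.
Design Sync starts after Architecture Debrief ends; Architecture Debrief is clear from here.
Strategy Debrief starts after Design Sync ends.
Every pair is clear; the schedule has no overlaps.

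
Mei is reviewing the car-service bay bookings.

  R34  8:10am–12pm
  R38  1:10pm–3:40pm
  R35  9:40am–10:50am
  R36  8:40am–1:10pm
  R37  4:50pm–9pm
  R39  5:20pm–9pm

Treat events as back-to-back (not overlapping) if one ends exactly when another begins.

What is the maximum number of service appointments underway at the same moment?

3

Walk through starts and ends in time order (an end at T is processed before a start at T):
8:10am start R34 → 1
8:40am start R36 → 2
9:40am start R35 → 3
10:50am end R35 → 2
12pm end R34 → 1
1:10pm end R36 → 0
1:10pm start R38 → 1
3:40pm end R38 → 0
4:50pm start R37 → 1
5:20pm start R39 → 2
9pm end R37 → 1
9pm end R39 → 0
Peak is 3, at 9:40am (R34, R35, R36).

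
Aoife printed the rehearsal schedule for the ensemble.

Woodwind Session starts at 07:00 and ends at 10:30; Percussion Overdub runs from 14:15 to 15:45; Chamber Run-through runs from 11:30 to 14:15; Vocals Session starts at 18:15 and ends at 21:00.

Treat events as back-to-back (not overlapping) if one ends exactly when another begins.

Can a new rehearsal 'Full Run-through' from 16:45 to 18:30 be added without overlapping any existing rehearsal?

No — it overlaps Vocals Session

Woodwind Session: ends 10:30 at or before Full Run-through starts 16:45 → clear.
Chamber Run-through: ends 14:15 at or before Full Run-through starts 16:45 → clear.
Percussion Overdub: ends 15:45 at or before Full Run-through starts 16:45 → clear.
Vocals Session: starts 18:15 before Full Run-through ends 18:30, and ends 21:00 after Full Run-through starts 16:45 → overlap.
Full Run-through overlaps Vocals Session.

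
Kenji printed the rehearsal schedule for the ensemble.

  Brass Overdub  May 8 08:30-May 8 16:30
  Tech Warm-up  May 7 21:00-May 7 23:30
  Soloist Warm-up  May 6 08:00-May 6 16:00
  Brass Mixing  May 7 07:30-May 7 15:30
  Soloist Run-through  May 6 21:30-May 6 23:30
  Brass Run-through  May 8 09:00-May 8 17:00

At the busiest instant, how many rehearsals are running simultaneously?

Walk through starts and ends in time order (an end at T is processed before a start at T):
May 6 08:00 start Soloist Warm-up → 1
May 6 16:00 end Soloist Warm-up → 0
May 6 21:30 start Soloist Run-through → 1
May 6 23:30 end Soloist Run-through → 0
May 7 07:30 start Brass Mixing → 1
May 7 15:30 end Brass Mixing → 0
May 7 21:00 start Tech Warm-up → 1
May 7 23:30 end Tech Warm-up → 0
May 8 08:30 start Brass Overdub → 1
May 8 09:00 start Brass Run-through → 2
May 8 16:30 end Brass Overdub → 1
May 8 17:00 end Brass Run-through → 0
Peak is 2, at May 8 09:00 (Brass Overdub, Brass Run-through).

2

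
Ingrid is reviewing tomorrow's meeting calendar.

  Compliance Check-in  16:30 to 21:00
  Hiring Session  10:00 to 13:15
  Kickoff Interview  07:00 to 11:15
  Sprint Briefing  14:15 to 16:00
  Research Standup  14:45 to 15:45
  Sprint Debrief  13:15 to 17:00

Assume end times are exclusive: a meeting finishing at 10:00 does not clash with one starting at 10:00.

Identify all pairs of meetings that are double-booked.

Sorted by start: Kickoff Interview, Hiring Session, Sprint Debrief, Sprint Briefing, Research Standup, Compliance Check-in.
Hiring Session starts before Kickoff Interview ends → Kickoff Interview and Hiring Session overlap.
Sprint Debrief starts after Kickoff Interview ends; Kickoff Interview is clear from here.
Sprint Debrief starts exactly when Hiring Session ends (back-to-back, no overlap); Hiring Session is clear from here.
Sprint Briefing starts before Sprint Debrief ends → Sprint Debrief and Sprint Briefing overlap.
Research Standup starts before Sprint Debrief ends → Sprint Debrief and Research Standup overlap.
Compliance Check-in starts before Sprint Debrief ends → Sprint Debrief and Compliance Check-in overlap.
Research Standup starts before Sprint Briefing ends → Sprint Briefing and Research Standup overlap.
Compliance Check-in starts after Sprint Briefing ends.
Compliance Check-in starts after Research Standup ends.

Compliance Check-in & Sprint Debrief, Hiring Session & Kickoff Interview, Research Standup & Sprint Briefing, Research Standup & Sprint Debrief, Sprint Briefing & Sprint Debrief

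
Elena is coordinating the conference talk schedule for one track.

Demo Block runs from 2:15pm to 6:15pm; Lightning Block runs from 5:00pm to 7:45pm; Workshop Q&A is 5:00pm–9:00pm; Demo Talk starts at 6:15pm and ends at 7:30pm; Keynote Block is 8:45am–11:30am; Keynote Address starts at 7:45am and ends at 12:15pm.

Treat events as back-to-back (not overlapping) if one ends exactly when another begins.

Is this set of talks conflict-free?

Check each pair: they overlap iff neither finishes before the other starts.
Sorted by start: Keynote Address, Keynote Block, Demo Block, Lightning Block, Workshop Q&A, Demo Talk.
Keynote Block starts before Keynote Address ends → Keynote Address and Keynote Block overlap.
That's a conflict, so the schedule is not conflict-free.

No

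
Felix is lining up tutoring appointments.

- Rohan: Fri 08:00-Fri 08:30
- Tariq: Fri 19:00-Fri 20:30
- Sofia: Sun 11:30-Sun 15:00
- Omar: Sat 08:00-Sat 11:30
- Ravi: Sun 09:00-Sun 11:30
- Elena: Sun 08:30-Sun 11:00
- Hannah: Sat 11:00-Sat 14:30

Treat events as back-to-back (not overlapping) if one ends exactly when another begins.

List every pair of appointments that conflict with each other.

Elena & Ravi, Hannah & Omar

Two intervals overlap when each starts before the other ends.
Sorted by start: Rohan, Tariq, Omar, Hannah, Elena, Ravi, Sofia.
Tariq starts after Rohan ends; Rohan is clear from here.
Omar starts after Tariq ends; Tariq is clear from here.
Hannah starts before Omar ends → Omar and Hannah overlap.
Elena starts after Omar ends; Omar is clear from here.
Elena starts after Hannah ends; Hannah is clear from here.
Ravi starts before Elena ends → Elena and Ravi overlap.
Sofia starts after Elena ends.
Sofia starts exactly when Ravi ends (back-to-back, no overlap).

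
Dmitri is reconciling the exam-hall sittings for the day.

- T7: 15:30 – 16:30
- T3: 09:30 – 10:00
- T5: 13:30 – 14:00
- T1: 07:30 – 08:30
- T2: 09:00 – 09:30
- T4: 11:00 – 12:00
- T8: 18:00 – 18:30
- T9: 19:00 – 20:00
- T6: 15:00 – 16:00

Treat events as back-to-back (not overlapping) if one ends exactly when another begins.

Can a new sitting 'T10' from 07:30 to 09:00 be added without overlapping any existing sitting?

No — it overlaps T1

T1: starts 07:30 before T10 ends 09:00, and ends 08:30 after T10 starts 07:30 → overlap.
T2: starts 09:00 at or after T10 ends 09:00 → clear.
T3: starts 09:30 at or after T10 ends 09:00 → clear.
T4: starts 11:00 at or after T10 ends 09:00 → clear.
T5: starts 13:30 at or after T10 ends 09:00 → clear.
T6: starts 15:00 at or after T10 ends 09:00 → clear.
T7: starts 15:30 at or after T10 ends 09:00 → clear.
T8: starts 18:00 at or after T10 ends 09:00 → clear.
T9: starts 19:00 at or after T10 ends 09:00 → clear.
T10 overlaps T1.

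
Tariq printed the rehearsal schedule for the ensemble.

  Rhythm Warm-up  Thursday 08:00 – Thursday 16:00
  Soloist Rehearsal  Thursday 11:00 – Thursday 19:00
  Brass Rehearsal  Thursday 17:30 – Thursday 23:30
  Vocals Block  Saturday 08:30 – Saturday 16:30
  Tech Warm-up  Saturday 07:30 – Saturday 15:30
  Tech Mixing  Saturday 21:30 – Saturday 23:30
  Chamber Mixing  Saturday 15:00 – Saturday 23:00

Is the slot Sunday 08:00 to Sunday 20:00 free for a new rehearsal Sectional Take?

Yes — the slot is free

Rhythm Warm-up: ends Thursday 16:00 at or before Sectional Take starts Sunday 08:00 → clear.
Soloist Rehearsal: ends Thursday 19:00 at or before Sectional Take starts Sunday 08:00 → clear.
Brass Rehearsal: ends Thursday 23:30 at or before Sectional Take starts Sunday 08:00 → clear.
Tech Warm-up: ends Saturday 15:30 at or before Sectional Take starts Sunday 08:00 → clear.
Vocals Block: ends Saturday 16:30 at or before Sectional Take starts Sunday 08:00 → clear.
Chamber Mixing: ends Saturday 23:00 at or before Sectional Take starts Sunday 08:00 → clear.
Tech Mixing: ends Saturday 23:30 at or before Sectional Take starts Sunday 08:00 → clear.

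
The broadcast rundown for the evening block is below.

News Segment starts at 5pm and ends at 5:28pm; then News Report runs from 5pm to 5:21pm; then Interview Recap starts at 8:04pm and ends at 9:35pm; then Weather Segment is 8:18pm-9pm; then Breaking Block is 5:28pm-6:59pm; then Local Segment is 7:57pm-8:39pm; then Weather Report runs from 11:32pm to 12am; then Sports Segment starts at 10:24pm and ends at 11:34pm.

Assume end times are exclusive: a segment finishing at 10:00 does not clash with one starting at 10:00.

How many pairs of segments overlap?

Sorted by start: News Segment, News Report, Breaking Block, Local Segment, Interview Recap, Weather Segment, Sports Segment, Weather Report.
News Report starts before News Segment ends → News Segment and News Report overlap.
Breaking Block starts exactly when News Segment ends (back-to-back, no overlap) — done with News Segment.
Breaking Block starts after News Report ends — done with News Report.
Local Segment starts after Breaking Block ends — done with Breaking Block.
Interview Recap starts before Local Segment ends → Local Segment and Interview Recap overlap.
Weather Segment starts before Local Segment ends → Local Segment and Weather Segment overlap.
Sports Segment starts after Local Segment ends — done with Local Segment.
Weather Segment starts before Interview Recap ends → Interview Recap and Weather Segment overlap.
Sports Segment starts after Interview Recap ends — done with Interview Recap.
Sports Segment starts after Weather Segment ends — done with Weather Segment.
Weather Report starts before Sports Segment ends → Sports Segment and Weather Report overlap.
Overlapping pairs: Interview Recap & Local Segment, Interview Recap & Weather Segment, Local Segment & Weather Segment, News Report & News Segment, Sports Segment & Weather Report — 5 in total.

5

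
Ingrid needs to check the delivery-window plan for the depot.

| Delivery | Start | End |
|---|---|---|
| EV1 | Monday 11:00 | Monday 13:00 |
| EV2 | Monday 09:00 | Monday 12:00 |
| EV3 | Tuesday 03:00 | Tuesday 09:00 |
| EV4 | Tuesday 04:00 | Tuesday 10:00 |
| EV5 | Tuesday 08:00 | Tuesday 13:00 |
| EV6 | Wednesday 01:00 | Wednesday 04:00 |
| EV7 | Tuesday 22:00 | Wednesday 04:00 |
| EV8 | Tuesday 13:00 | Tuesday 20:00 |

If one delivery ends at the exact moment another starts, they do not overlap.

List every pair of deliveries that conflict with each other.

Sorted by start: EV2, EV1, EV3, EV4, EV5, EV8, EV7, EV6.
EV1 starts before EV2 ends → EV2 and EV1 overlap.
EV3 starts after EV2 ends — done with EV2.
EV3 starts after EV1 ends — done with EV1.
EV4 starts before EV3 ends → EV3 and EV4 overlap.
EV5 starts before EV3 ends → EV3 and EV5 overlap.
EV8 starts after EV3 ends — done with EV3.
EV5 starts before EV4 ends → EV4 and EV5 overlap.
EV8 starts after EV4 ends — done with EV4.
EV8 starts exactly when EV5 ends (back-to-back, no overlap) — done with EV5.
EV7 starts after EV8 ends — done with EV8.
EV6 starts before EV7 ends → EV7 and EV6 overlap.

EV1 & EV2, EV3 & EV4, EV3 & EV5, EV4 & EV5, EV6 & EV7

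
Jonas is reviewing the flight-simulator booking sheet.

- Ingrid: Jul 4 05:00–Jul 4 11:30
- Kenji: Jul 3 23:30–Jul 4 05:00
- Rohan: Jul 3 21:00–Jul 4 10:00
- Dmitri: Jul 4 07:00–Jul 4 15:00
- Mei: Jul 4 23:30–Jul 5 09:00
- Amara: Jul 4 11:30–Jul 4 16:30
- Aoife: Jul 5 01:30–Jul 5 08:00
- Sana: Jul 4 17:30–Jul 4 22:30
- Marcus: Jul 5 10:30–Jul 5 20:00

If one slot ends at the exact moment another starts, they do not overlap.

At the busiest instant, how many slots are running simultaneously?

3

Sweep the timeline, counting +1 at each start and −1 at each end (ends before starts at a tie):
Jul 3 21:00 start Rohan → 1
Jul 3 23:30 start Kenji → 2
Jul 4 05:00 end Kenji → 1
Jul 4 05:00 start Ingrid → 2
Jul 4 07:00 start Dmitri → 3
Jul 4 10:00 end Rohan → 2
Jul 4 11:30 end Ingrid → 1
Jul 4 11:30 start Amara → 2
Jul 4 15:00 end Dmitri → 1
Jul 4 16:30 end Amara → 0
Jul 4 17:30 start Sana → 1
Jul 4 22:30 end Sana → 0
Jul 4 23:30 start Mei → 1
Jul 5 01:30 start Aoife → 2
Jul 5 08:00 end Aoife → 1
Jul 5 09:00 end Mei → 0
Jul 5 10:30 start Marcus → 1
Jul 5 20:00 end Marcus → 0
Peak is 3, at Jul 4 07:00 (Dmitri, Ingrid, Rohan).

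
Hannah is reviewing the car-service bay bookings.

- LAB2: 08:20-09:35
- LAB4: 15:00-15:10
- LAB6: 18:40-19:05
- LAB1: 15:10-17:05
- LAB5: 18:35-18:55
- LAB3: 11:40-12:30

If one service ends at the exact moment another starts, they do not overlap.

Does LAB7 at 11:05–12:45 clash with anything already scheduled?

Yes — it overlaps LAB3

LAB2: ends 09:35 at or before LAB7 starts 11:05 → clear.
LAB3: starts 11:40 before LAB7 ends 12:45, and ends 12:30 after LAB7 starts 11:05 → overlap.
LAB4: starts 15:00 at or after LAB7 ends 12:45 → clear.
LAB1: starts 15:10 at or after LAB7 ends 12:45 → clear.
LAB5: starts 18:35 at or after LAB7 ends 12:45 → clear.
LAB6: starts 18:40 at or after LAB7 ends 12:45 → clear.
LAB7 overlaps LAB3.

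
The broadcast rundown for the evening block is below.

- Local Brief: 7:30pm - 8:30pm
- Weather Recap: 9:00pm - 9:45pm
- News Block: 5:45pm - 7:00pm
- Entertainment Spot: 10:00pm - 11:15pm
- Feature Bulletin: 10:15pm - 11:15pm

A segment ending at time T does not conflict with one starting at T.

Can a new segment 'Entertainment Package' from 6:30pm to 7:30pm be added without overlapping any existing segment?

News Block: starts 5:45pm before Entertainment Package ends 7:30pm, and ends 7:00pm after Entertainment Package starts 6:30pm → overlap.
Local Brief: starts 7:30pm at or after Entertainment Package ends 7:30pm → clear.
Weather Recap: starts 9:00pm at or after Entertainment Package ends 7:30pm → clear.
Entertainment Spot: starts 10:00pm at or after Entertainment Package ends 7:30pm → clear.
Feature Bulletin: starts 10:15pm at or after Entertainment Package ends 7:30pm → clear.
Entertainment Package overlaps News Block.

No — it overlaps News Block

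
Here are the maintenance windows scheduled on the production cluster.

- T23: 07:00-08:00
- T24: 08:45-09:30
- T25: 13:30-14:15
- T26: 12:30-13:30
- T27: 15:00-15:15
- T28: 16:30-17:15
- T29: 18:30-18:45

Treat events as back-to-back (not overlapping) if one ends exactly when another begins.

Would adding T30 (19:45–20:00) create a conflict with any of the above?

T23: ends 08:00 at or before T30 starts 19:45 → clear.
T24: ends 09:30 at or before T30 starts 19:45 → clear.
T26: ends 13:30 at or before T30 starts 19:45 → clear.
T25: ends 14:15 at or before T30 starts 19:45 → clear.
T27: ends 15:15 at or before T30 starts 19:45 → clear.
T28: ends 17:15 at or before T30 starts 19:45 → clear.
T29: ends 18:45 at or before T30 starts 19:45 → clear.

No — it doesn't clash with anything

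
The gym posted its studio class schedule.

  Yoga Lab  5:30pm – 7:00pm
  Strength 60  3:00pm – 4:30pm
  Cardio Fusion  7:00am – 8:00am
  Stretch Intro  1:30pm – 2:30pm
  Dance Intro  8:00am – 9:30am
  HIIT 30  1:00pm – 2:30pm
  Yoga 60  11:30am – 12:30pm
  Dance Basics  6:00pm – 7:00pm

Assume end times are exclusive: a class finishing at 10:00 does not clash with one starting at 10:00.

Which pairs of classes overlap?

Dance Basics & Yoga Lab, HIIT 30 & Stretch Intro

Two intervals overlap when each starts before the other ends.
Sorted by start: Cardio Fusion, Dance Intro, Yoga 60, HIIT 30, Stretch Intro, Strength 60, Yoga Lab, Dance Basics.
Dance Intro starts exactly when Cardio Fusion ends (back-to-back, no overlap), so nothing later overlaps Cardio Fusion either.
Yoga 60 starts after Dance Intro ends, so nothing later overlaps Dance Intro either.
HIIT 30 starts after Yoga 60 ends, so nothing later overlaps Yoga 60 either.
Stretch Intro starts before HIIT 30 ends → HIIT 30 and Stretch Intro overlap.
Strength 60 starts after HIIT 30 ends, so nothing later overlaps HIIT 30 either.
Strength 60 starts after Stretch Intro ends, so nothing later overlaps Stretch Intro either.
Yoga Lab starts after Strength 60 ends, so nothing later overlaps Strength 60 either.
Dance Basics starts before Yoga Lab ends → Yoga Lab and Dance Basics overlap.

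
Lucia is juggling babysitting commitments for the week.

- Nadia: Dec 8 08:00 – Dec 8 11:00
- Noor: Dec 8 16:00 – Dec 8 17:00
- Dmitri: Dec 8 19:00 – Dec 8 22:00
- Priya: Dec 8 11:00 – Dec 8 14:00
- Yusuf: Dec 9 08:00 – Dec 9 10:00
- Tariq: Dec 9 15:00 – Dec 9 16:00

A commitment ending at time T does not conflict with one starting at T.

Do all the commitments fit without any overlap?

Yes

Two intervals overlap when each starts before the other ends.
Sorted by start: Nadia, Priya, Noor, Dmitri, Yusuf, Tariq.
Priya starts exactly when Nadia ends (back-to-back, no overlap), so Nadia has no further overlaps.
Noor starts after Priya ends, so Priya has no further overlaps.
Dmitri starts after Noor ends, so Noor has no further overlaps.
Yusuf starts after Dmitri ends, so Dmitri has no further overlaps.
Tariq starts after Yusuf ends.
Every pair is clear; the schedule has no overlaps.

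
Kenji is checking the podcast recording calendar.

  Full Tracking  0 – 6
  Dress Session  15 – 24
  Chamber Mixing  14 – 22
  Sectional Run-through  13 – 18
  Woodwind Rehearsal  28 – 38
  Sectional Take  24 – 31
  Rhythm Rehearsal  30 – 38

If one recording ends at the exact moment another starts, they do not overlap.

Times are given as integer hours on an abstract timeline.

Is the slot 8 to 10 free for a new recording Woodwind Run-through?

Full Tracking: ends 6 at or before Woodwind Run-through starts 8 → clear.
Sectional Run-through: starts 13 at or after Woodwind Run-through ends 10 → clear.
Chamber Mixing: starts 14 at or after Woodwind Run-through ends 10 → clear.
Dress Session: starts 15 at or after Woodwind Run-through ends 10 → clear.
Sectional Take: starts 24 at or after Woodwind Run-through ends 10 → clear.
Woodwind Rehearsal: starts 28 at or after Woodwind Run-through ends 10 → clear.
Rhythm Rehearsal: starts 30 at or after Woodwind Run-through ends 10 → clear.

Yes — the slot is free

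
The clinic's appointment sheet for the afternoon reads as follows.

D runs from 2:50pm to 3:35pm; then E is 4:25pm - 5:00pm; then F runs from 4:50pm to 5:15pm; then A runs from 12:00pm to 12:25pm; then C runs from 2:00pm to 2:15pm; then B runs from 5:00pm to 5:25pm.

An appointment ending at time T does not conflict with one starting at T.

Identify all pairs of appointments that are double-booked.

Check each pair: they overlap iff neither finishes before the other starts.
Sorted by start: A, C, D, E, F, B.
C starts after A ends — done with A.
D starts after C ends — done with C.
E starts after D ends — done with D.
F starts before E ends → E and F overlap.
B starts exactly when E ends (back-to-back, no overlap).
B starts before F ends → F and B overlap.

B & F, E & F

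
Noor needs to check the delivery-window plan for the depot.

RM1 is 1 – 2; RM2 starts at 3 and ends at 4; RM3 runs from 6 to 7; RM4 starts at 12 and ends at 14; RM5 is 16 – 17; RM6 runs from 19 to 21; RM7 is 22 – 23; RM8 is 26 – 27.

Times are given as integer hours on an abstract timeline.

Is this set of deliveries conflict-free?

Yes

Two intervals overlap when each starts before the other ends.
Sorted by start: RM1, RM2, RM3, RM4, RM5, RM6, RM7, RM8.
RM2 starts after RM1 ends, so RM1 has no further overlaps.
RM3 starts after RM2 ends, so RM2 has no further overlaps.
RM4 starts after RM3 ends, so RM3 has no further overlaps.
RM5 starts after RM4 ends, so RM4 has no further overlaps.
RM6 starts after RM5 ends, so RM5 has no further overlaps.
RM7 starts after RM6 ends, so RM6 has no further overlaps.
RM8 starts after RM7 ends.
Every pair is clear; the schedule has no overlaps.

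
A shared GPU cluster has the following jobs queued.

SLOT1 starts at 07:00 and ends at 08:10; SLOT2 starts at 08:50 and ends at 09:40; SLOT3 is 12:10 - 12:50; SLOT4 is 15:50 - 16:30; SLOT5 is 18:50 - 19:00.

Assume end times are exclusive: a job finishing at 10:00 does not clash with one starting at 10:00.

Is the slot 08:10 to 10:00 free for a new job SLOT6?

No — it overlaps SLOT2

SLOT1: ends 08:10 at or before SLOT6 starts 08:10 → clear.
SLOT2: starts 08:50 before SLOT6 ends 10:00, and ends 09:40 after SLOT6 starts 08:10 → overlap.
SLOT3: starts 12:10 at or after SLOT6 ends 10:00 → clear.
SLOT4: starts 15:50 at or after SLOT6 ends 10:00 → clear.
SLOT5: starts 18:50 at or after SLOT6 ends 10:00 → clear.
SLOT6 overlaps SLOT2.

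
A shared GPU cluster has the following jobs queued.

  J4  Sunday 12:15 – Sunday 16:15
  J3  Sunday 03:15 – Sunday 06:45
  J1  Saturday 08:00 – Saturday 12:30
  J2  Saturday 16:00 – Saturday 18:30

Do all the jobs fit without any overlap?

Sorted by start: J1, J2, J3, J4.
J2 starts after J1 ends, so J1 has no further overlaps.
J3 starts after J2 ends, so J2 has no further overlaps.
J4 starts after J3 ends.
Every pair is clear; the schedule has no overlaps.

Yes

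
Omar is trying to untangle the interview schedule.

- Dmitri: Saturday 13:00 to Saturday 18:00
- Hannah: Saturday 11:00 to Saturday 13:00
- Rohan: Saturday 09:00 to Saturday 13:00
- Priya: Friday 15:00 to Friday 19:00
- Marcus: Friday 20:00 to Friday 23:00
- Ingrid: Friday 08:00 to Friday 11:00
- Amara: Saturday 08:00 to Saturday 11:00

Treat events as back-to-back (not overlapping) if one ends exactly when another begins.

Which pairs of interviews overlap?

Sorted by start: Ingrid, Priya, Marcus, Amara, Rohan, Hannah, Dmitri.
Priya starts after Ingrid ends, so nothing later overlaps Ingrid either.
Marcus starts after Priya ends, so nothing later overlaps Priya either.
Amara starts after Marcus ends, so nothing later overlaps Marcus either.
Rohan starts before Amara ends → Amara and Rohan overlap.
Hannah starts exactly when Amara ends (back-to-back, no overlap), so nothing later overlaps Amara either.
Hannah starts before Rohan ends → Rohan and Hannah overlap.
Dmitri starts exactly when Rohan ends (back-to-back, no overlap).
Dmitri starts exactly when Hannah ends (back-to-back, no overlap).

Amara & Rohan, Hannah & Rohan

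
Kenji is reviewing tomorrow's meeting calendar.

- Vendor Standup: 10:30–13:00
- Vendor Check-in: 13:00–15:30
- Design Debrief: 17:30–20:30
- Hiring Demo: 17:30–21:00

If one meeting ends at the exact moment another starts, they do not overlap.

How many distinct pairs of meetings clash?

Check each pair: they overlap iff neither finishes before the other starts.
Sorted by start: Vendor Standup, Vendor Check-in, Design Debrief, Hiring Demo.
Vendor Check-in starts exactly when Vendor Standup ends (back-to-back, no overlap), so nothing later overlaps Vendor Standup either.
Design Debrief starts after Vendor Check-in ends, so nothing later overlaps Vendor Check-in either.
Hiring Demo starts before Design Debrief ends → Design Debrief and Hiring Demo overlap.
Overlapping pairs: Design Debrief & Hiring Demo — 1 in total.

1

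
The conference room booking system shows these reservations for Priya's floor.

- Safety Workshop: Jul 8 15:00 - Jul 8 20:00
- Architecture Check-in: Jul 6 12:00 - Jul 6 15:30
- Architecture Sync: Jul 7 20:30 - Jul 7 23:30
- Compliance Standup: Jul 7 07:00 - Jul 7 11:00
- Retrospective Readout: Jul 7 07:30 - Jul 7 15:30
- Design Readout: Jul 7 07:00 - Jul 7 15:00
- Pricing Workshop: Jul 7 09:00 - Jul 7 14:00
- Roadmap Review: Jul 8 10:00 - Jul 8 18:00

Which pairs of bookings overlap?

Sorted by start: Architecture Check-in, Design Readout, Compliance Standup, Retrospective Readout, Pricing Workshop, Architecture Sync, Roadmap Review, Safety Workshop.
Design Readout starts after Architecture Check-in ends, so Architecture Check-in has no further overlaps.
Compliance Standup starts before Design Readout ends → Design Readout and Compliance Standup overlap.
Retrospective Readout starts before Design Readout ends → Design Readout and Retrospective Readout overlap.
Pricing Workshop starts before Design Readout ends → Design Readout and Pricing Workshop overlap.
Architecture Sync starts after Design Readout ends, so Design Readout has no further overlaps.
Retrospective Readout starts before Compliance Standup ends → Compliance Standup and Retrospective Readout overlap.
Pricing Workshop starts before Compliance Standup ends → Compliance Standup and Pricing Workshop overlap.
Architecture Sync starts after Compliance Standup ends, so Compliance Standup has no further overlaps.
Pricing Workshop starts before Retrospective Readout ends → Retrospective Readout and Pricing Workshop overlap.
Architecture Sync starts after Retrospective Readout ends, so Retrospective Readout has no further overlaps.
Architecture Sync starts after Pricing Workshop ends, so Pricing Workshop has no further overlaps.
Roadmap Review starts after Architecture Sync ends, so Architecture Sync has no further overlaps.
Safety Workshop starts before Roadmap Review ends → Roadmap Review and Safety Workshop overlap.

Compliance Standup & Design Readout, Compliance Standup & Pricing Workshop, Compliance Standup & Retrospective Readout, Design Readout & Pricing Workshop, Design Readout & Retrospective Readout, Pricing Workshop & Retrospective Readout, Roadmap Review & Safety Workshop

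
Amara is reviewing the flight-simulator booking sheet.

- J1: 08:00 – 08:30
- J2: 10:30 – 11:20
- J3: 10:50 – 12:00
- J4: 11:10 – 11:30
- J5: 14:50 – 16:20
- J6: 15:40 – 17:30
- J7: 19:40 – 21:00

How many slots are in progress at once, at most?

Sweep the timeline, counting +1 at each start and −1 at each end (ends before starts at a tie):
08:00 start J1 → 1
08:30 end J1 → 0
10:30 start J2 → 1
10:50 start J3 → 2
11:10 start J4 → 3
11:20 end J2 → 2
11:30 end J4 → 1
12:00 end J3 → 0
14:50 start J5 → 1
15:40 start J6 → 2
16:20 end J5 → 1
17:30 end J6 → 0
19:40 start J7 → 1
21:00 end J7 → 0
Peak is 3, at 11:10 (J2, J3, J4).

3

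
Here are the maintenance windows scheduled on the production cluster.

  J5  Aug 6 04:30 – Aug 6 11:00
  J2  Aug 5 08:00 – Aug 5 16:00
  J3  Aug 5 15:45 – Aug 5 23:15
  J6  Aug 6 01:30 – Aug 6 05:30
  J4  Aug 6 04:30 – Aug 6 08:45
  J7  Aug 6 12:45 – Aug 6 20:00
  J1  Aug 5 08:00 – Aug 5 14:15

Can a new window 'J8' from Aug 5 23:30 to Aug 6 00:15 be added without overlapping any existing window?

J1: ends Aug 5 14:15 at or before J8 starts Aug 5 23:30 → clear.
J2: ends Aug 5 16:00 at or before J8 starts Aug 5 23:30 → clear.
J3: ends Aug 5 23:15 at or before J8 starts Aug 5 23:30 → clear.
J6: starts Aug 6 01:30 at or after J8 ends Aug 6 00:15 → clear.
J4: starts Aug 6 04:30 at or after J8 ends Aug 6 00:15 → clear.
J5: starts Aug 6 04:30 at or after J8 ends Aug 6 00:15 → clear.
J7: starts Aug 6 12:45 at or after J8 ends Aug 6 00:15 → clear.

Yes — the slot is free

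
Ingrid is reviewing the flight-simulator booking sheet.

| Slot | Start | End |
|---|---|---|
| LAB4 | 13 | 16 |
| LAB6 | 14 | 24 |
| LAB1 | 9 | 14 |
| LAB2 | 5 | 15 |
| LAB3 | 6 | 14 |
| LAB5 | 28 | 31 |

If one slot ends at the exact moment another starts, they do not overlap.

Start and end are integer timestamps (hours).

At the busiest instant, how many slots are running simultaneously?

4

Sweep the timeline, counting +1 at each start and −1 at each end (ends before starts at a tie):
5 start LAB2 → 1
6 start LAB3 → 2
9 start LAB1 → 3
13 start LAB4 → 4
14 end LAB1 → 3
14 end LAB3 → 2
14 start LAB6 → 3
15 end LAB2 → 2
16 end LAB4 → 1
24 end LAB6 → 0
28 start LAB5 → 1
31 end LAB5 → 0
Peak is 4, at 13 (LAB1, LAB2, LAB3, LAB4).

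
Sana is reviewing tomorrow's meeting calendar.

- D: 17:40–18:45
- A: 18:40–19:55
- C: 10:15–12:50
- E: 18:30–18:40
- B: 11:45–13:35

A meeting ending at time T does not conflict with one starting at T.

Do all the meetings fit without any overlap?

Two intervals overlap when each starts before the other ends.
Sorted by start: C, B, D, E, A.
B starts before C ends → C and B overlap.
That's a conflict, so the schedule is not conflict-free.

No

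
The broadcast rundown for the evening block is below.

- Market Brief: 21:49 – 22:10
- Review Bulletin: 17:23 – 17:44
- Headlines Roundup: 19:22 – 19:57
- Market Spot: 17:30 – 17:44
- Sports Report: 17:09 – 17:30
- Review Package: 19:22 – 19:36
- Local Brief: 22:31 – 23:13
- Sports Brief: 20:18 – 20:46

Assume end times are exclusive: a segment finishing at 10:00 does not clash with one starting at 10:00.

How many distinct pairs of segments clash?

3

Sorted by start: Sports Report, Review Bulletin, Market Spot, Headlines Roundup, Review Package, Sports Brief, Market Brief, Local Brief.
Review Bulletin starts before Sports Report ends → Sports Report and Review Bulletin overlap.
Market Spot starts exactly when Sports Report ends (back-to-back, no overlap) — done with Sports Report.
Market Spot starts before Review Bulletin ends → Review Bulletin and Market Spot overlap.
Headlines Roundup starts after Review Bulletin ends — done with Review Bulletin.
Headlines Roundup starts after Market Spot ends — done with Market Spot.
Review Package starts before Headlines Roundup ends → Headlines Roundup and Review Package overlap.
Sports Brief starts after Headlines Roundup ends — done with Headlines Roundup.
Sports Brief starts after Review Package ends — done with Review Package.
Market Brief starts after Sports Brief ends — done with Sports Brief.
Local Brief starts after Market Brief ends.
Overlapping pairs: Headlines Roundup & Review Package, Market Spot & Review Bulletin, Review Bulletin & Sports Report — 3 in total.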